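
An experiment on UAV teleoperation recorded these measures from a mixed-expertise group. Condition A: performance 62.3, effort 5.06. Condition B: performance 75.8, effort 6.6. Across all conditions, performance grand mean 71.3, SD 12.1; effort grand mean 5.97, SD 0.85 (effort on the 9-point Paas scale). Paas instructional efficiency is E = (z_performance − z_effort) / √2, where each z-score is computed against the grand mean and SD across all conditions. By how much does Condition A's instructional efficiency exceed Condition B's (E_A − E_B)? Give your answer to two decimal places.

Condition A: z_P = (62.3 − 71.3)/12.1 = -0.7438; z_E = (5.06 − 5.97)/0.85 = -1.0706; E_A = (-0.7438 − (-1.0706))/√2 = 0.2311.
Condition B: z_P = (75.8 − 71.3)/12.1 = 0.3719; z_E = (6.6 − 5.97)/0.85 = 0.7412; E_B = (0.3719 − 0.7412)/√2 = -0.2611.
E_A − E_B = 0.2311 − (-0.2611) = 0.4922 ≈ 0.49.

0.49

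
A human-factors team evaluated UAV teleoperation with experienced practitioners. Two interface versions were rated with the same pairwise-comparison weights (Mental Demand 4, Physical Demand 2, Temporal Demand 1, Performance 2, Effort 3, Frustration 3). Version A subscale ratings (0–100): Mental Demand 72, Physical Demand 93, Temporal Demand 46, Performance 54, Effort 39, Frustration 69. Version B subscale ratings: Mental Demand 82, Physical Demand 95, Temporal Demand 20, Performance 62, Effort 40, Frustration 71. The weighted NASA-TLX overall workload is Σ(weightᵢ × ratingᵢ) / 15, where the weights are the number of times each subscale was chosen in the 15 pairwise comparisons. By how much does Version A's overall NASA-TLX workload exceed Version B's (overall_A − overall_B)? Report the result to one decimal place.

Version A weighted sum = 4·72 + 2·93 + 1·46 + 2·54 + 3·39 + 3·69 = 288 + 186 + 46 + 108 + 117 + 207 = 952; overall_A = 952/15 = 63.4667.
Version B weighted sum = 4·82 + 2·95 + 1·20 + 2·62 + 3·40 + 3·71 = 328 + 190 + 20 + 124 + 120 + 213 = 995; overall_B = 995/15 = 66.3333.
Difference = 63.4667 − 66.3333 = -2.8666 ≈ -2.9.

-2.9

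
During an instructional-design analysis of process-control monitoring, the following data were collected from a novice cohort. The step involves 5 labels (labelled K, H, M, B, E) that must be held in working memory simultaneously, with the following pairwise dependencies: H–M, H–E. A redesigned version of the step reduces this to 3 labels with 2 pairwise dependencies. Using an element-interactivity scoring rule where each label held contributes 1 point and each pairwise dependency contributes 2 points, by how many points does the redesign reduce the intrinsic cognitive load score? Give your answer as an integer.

Original: 5 × 1 + 2 × 2 = 5 + 4 = 9.
Redesigned: 3 × 1 + 2 × 2 = 3 + 4 = 7.
Reduction = 9 − 7 = 2.

2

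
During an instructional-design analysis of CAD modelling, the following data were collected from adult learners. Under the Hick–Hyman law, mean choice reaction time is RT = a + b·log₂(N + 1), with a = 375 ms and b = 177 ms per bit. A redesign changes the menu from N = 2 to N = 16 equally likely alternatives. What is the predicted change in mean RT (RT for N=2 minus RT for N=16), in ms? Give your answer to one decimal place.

RT(2) = 375 + 177·log₂(3) = 375 + 177·1.5850 = 655.5450 ms.
RT(16) = 375 + 177·log₂(17) = 375 + 177·4.0875 = 1098.4875 ms.
Difference = 655.5450 − 1098.4875 = -442.9425 ≈ -442.9 ms.

-442.9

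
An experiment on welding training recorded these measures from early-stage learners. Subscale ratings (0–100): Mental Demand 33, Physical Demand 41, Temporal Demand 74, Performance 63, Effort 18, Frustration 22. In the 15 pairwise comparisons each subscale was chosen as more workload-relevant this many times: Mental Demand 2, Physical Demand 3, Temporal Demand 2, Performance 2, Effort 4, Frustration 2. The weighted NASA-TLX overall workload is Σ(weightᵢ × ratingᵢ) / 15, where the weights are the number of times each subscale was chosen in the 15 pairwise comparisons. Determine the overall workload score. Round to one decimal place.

The tallies are the weights (they sum to 15).
Weighted sum = 2·33 + 3·41 + 2·74 + 2·63 + 4·18 + 2·22
            = 66 + 123 + 148 + 126 + 72 + 44 = 579.
Overall workload = 579 / 15 = 38.6000 ≈ 38.6.

38.6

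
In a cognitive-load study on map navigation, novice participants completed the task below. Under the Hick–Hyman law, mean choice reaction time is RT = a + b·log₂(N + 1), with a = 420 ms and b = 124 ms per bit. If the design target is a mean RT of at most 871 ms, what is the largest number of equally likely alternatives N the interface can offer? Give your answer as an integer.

Set 420 + 124·log₂(N + 1) ≤ 871.
log₂(N + 1) ≤ (871 − 420) / 124 = 3.6371.
N + 1 ≤ 2^3.6371 = 12.4416.
N ≤ 11.4416, so the largest integer N is 11.

11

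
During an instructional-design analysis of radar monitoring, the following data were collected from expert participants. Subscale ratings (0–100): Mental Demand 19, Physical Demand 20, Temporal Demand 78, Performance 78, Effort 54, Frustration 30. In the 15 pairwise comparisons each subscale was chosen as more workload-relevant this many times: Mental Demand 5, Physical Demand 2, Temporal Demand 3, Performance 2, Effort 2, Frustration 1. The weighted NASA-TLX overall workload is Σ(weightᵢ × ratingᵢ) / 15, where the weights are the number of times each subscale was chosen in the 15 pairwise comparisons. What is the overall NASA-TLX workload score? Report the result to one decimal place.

The tallies are the weights (they sum to 15).
Weighted sum = 5·19 + 2·20 + 3·78 + 2·78 + 2·54 + 1·30
            = 95 + 40 + 234 + 156 + 108 + 30 = 663.
Overall workload = 663 / 15 = 44.2000 ≈ 44.2.

44.2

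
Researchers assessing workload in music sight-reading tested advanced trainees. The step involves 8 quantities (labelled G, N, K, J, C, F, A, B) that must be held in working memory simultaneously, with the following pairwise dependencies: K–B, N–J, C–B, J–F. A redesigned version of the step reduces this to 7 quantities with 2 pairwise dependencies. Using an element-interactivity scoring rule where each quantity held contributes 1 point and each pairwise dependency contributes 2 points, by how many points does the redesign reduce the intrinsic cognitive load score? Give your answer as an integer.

Original: 8 × 1 + 4 × 2 = 8 + 8 = 16.
Redesigned: 7 × 1 + 2 × 2 = 7 + 4 = 11.
Reduction = 16 − 11 = 5.

5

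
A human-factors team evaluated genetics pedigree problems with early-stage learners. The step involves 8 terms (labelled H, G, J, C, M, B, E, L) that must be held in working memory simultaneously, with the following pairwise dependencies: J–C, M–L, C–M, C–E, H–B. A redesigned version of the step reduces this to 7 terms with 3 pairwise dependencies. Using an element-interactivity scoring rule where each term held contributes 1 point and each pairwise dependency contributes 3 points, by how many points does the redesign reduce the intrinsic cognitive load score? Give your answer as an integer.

Original: 8 × 1 + 5 × 3 = 8 + 15 = 23.
Redesigned: 7 × 1 + 3 × 3 = 7 + 9 = 16.
Reduction = 23 − 16 = 7.

7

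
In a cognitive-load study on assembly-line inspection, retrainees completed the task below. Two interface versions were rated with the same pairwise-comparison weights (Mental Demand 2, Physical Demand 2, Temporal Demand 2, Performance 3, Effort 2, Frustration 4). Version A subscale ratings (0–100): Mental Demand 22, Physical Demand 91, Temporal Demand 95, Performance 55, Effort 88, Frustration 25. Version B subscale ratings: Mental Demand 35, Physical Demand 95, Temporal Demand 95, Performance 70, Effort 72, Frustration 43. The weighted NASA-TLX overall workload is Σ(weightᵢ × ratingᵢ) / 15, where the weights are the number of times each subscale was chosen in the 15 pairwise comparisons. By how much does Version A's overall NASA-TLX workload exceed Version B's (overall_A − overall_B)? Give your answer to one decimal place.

-7.9

Version A weighted sum = 2·22 + 2·91 + 2·95 + 3·55 + 2·88 + 4·25 = 44 + 182 + 190 + 165 + 176 + 100 = 857; overall_A = 857/15 = 57.1333.
Version B weighted sum = 2·35 + 2·95 + 2·95 + 3·70 + 2·72 + 4·43 = 70 + 190 + 190 + 210 + 144 + 172 = 976; overall_B = 976/15 = 65.0667.
Difference = 57.1333 − 65.0667 = -7.9334 ≈ -7.9.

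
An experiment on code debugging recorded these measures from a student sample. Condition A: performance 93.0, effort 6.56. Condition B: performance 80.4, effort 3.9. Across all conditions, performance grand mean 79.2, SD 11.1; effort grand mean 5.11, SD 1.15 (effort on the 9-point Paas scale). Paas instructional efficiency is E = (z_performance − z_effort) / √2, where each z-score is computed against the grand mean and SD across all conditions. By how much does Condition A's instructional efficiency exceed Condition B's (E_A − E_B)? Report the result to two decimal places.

Condition A: z_P = (93.0 − 79.2)/11.1 = 1.2432; z_E = (6.56 − 5.11)/1.15 = 1.2609; E_A = (1.2432 − 1.2609)/√2 = -0.0125.
Condition B: z_P = (80.4 − 79.2)/11.1 = 0.1081; z_E = (3.9 − 5.11)/1.15 = -1.0522; E_B = (0.1081 − (-1.0522))/√2 = 0.8205.
E_A − E_B = -0.0125 − 0.8205 = -0.8330 ≈ -0.83.

-0.83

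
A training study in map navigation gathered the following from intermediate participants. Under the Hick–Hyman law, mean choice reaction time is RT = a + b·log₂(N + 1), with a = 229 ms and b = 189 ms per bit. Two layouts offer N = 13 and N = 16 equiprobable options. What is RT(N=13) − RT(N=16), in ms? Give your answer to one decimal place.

-52.9

RT(13) = 229 + 189·log₂(14) = 229 + 189·3.8074 = 948.5986 ms.
RT(16) = 229 + 189·log₂(17) = 229 + 189·4.0875 = 1001.5375 ms.
Difference = 948.5986 − 1001.5375 = -52.9389 ≈ -52.9 ms.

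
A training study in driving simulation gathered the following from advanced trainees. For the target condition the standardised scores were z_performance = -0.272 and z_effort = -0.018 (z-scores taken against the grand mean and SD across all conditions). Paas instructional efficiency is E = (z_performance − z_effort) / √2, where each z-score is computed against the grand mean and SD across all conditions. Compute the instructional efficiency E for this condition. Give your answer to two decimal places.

z_P − z_E = -0.272 − (-0.018) = -0.2540.
E = -0.2540 / √2 = -0.2540 / 1.41421 = -0.1796 ≈ -0.18.

-0.18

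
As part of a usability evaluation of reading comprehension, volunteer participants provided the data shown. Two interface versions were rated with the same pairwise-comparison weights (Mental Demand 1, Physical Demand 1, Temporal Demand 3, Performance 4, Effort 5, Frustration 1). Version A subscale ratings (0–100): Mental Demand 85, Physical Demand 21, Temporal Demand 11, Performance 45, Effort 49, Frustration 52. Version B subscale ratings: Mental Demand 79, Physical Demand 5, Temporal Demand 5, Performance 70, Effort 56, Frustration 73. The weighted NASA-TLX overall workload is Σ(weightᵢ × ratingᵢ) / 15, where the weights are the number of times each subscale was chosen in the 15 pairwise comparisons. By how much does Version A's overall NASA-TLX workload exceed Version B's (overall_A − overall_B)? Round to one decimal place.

-7.7

Version A weighted sum = 1·85 + 1·21 + 3·11 + 4·45 + 5·49 + 1·52 = 85 + 21 + 33 + 180 + 245 + 52 = 616; overall_A = 616/15 = 41.0667.
Version B weighted sum = 1·79 + 1·5 + 3·5 + 4·70 + 5·56 + 1·73 = 79 + 5 + 15 + 280 + 280 + 73 = 732; overall_B = 732/15 = 48.8000.
Difference = 41.0667 − 48.8000 = -7.7333 ≈ -7.7.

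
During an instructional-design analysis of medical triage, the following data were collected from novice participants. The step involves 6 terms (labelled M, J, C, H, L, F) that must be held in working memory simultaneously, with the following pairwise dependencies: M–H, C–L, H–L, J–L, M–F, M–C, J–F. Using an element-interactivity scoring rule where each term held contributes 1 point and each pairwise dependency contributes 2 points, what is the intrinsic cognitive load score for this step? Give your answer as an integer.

20

Count of terms held simultaneously: 6.
Count of pairwise dependencies listed: 7.
Element contribution: 6 × 1 = 6.
Interaction contribution: 7 × 2 = 14.
Intrinsic load = 6 + 14 = 20.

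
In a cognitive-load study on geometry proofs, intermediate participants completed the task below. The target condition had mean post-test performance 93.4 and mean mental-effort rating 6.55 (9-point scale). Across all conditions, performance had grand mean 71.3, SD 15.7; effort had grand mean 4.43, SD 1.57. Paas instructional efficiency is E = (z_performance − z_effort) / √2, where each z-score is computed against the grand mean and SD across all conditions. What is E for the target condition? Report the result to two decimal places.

0.04

z_performance = (93.4 − 71.3) / 15.7 = 22.1000 / 15.7 = 1.4076.
z_effort = (6.55 − 4.43) / 1.57 = 2.1200 / 1.57 = 1.3503.
z_P − z_E = 1.4076 − 1.3503 = 0.0573.
E = 0.0573 / √2 = 0.0573 / 1.41421 = 0.0405 ≈ 0.04.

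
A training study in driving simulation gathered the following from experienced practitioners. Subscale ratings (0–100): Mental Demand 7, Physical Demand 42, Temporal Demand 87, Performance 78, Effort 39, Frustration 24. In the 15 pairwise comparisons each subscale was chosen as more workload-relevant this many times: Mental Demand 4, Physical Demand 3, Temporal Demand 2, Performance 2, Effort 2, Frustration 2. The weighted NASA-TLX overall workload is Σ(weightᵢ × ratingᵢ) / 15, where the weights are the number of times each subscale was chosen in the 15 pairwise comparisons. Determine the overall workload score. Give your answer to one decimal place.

40.7

The tallies are the weights (they sum to 15).
Weighted sum = 4·7 + 3·42 + 2·87 + 2·78 + 2·39 + 2·24
            = 28 + 126 + 174 + 156 + 78 + 48 = 610.
Overall workload = 610 / 15 = 40.6667 ≈ 40.7.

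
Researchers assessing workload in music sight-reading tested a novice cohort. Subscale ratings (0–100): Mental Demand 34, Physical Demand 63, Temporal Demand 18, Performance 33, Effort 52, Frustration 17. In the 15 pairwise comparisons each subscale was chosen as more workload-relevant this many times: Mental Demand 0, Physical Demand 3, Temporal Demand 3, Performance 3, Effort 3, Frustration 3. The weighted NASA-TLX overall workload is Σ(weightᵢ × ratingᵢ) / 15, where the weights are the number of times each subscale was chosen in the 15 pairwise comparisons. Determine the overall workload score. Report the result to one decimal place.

36.6

The tallies are the weights (they sum to 15).
Weighted sum = 0·34 + 3·63 + 3·18 + 3·33 + 3·52 + 3·17
            = 0 + 189 + 54 + 99 + 156 + 51 = 549.
Overall workload = 549 / 15 = 36.6000 ≈ 36.6.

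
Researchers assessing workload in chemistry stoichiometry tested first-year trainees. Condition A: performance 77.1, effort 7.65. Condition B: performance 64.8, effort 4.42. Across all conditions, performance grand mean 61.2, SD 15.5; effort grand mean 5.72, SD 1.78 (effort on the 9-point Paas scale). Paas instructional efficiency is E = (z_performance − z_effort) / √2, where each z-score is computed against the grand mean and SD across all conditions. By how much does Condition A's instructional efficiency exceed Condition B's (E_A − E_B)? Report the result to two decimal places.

-0.72

Condition A: z_P = (77.1 − 61.2)/15.5 = 1.0258; z_E = (7.65 − 5.72)/1.78 = 1.0843; E_A = (1.0258 − 1.0843)/√2 = -0.0414.
Condition B: z_P = (64.8 − 61.2)/15.5 = 0.2323; z_E = (4.42 − 5.72)/1.78 = -0.7303; E_B = (0.2323 − (-0.7303))/√2 = 0.6807.
E_A − E_B = -0.0414 − 0.6807 = -0.7221 ≈ -0.72.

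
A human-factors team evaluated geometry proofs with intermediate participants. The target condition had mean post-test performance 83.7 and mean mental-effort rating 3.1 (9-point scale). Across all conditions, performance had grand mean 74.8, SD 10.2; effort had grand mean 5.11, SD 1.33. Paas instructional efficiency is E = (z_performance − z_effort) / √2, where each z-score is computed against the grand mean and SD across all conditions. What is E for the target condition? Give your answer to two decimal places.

z_performance = (83.7 − 74.8) / 10.2 = 8.9000 / 10.2 = 0.8725.
z_effort = (3.1 − 5.11) / 1.33 = -2.0100 / 1.33 = -1.5113.
z_P − z_E = 0.8725 − (-1.5113) = 2.3838.
E = 2.3838 / √2 = 2.3838 / 1.41421 = 1.6856 ≈ 1.69.

1.69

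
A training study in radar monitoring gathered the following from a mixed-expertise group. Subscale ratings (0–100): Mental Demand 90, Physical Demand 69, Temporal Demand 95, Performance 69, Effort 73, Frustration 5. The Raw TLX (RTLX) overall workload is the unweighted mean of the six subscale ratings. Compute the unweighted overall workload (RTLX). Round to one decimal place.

66.8

Sum of ratings = 90 + 69 + 95 + 69 + 73 + 5 = 401.
RTLX = 401 / 6 = 66.8333 ≈ 66.8.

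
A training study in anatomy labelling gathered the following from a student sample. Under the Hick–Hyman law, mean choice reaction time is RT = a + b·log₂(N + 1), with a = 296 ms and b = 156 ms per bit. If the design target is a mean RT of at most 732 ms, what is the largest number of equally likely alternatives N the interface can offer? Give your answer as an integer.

Set 296 + 156·log₂(N + 1) ≤ 732.
log₂(N + 1) ≤ (732 − 296) / 156 = 2.7949.
N + 1 ≤ 2^2.7949 = 6.9398.
N ≤ 5.9398, so the largest integer N is 5.

5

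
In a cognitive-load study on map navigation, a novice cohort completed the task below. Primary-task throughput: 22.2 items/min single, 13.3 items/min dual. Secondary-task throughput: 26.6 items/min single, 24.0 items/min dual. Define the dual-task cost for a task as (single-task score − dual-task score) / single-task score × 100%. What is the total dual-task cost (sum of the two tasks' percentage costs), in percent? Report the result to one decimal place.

49.9

Primary cost = (22.2 − 13.3) / 22.2 × 100% = 40.0901%.
Secondary cost = (26.6 − 24.0) / 26.6 × 100% = 9.7744%.
Total = 40.0901% + 9.7744% = 49.8645% ≈ 49.9%.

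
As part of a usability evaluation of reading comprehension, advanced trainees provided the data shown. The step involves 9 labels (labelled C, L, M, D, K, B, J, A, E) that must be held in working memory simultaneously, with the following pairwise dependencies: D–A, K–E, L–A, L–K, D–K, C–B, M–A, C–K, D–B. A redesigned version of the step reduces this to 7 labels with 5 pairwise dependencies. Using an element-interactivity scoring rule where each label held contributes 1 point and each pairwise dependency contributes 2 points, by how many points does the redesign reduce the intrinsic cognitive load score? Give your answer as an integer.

10

Original: 9 × 1 + 9 × 2 = 9 + 18 = 27.
Redesigned: 7 × 1 + 5 × 2 = 7 + 10 = 17.
Reduction = 27 − 17 = 10.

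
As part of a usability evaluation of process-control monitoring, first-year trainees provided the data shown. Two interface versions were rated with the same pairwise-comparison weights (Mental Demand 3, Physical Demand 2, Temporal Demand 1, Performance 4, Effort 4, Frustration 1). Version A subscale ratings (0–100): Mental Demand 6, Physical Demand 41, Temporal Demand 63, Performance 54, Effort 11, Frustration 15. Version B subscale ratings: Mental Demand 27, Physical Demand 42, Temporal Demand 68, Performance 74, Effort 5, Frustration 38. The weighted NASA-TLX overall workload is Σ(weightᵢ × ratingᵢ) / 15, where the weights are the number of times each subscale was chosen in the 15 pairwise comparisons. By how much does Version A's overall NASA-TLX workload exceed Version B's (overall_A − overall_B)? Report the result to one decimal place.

-9.9

Version A weighted sum = 3·6 + 2·41 + 1·63 + 4·54 + 4·11 + 1·15 = 18 + 82 + 63 + 216 + 44 + 15 = 438; overall_A = 438/15 = 29.2000.
Version B weighted sum = 3·27 + 2·42 + 1·68 + 4·74 + 4·5 + 1·38 = 81 + 84 + 68 + 296 + 20 + 38 = 587; overall_B = 587/15 = 39.1333.
Difference = 29.2000 − 39.1333 = -9.9333 ≈ -9.9.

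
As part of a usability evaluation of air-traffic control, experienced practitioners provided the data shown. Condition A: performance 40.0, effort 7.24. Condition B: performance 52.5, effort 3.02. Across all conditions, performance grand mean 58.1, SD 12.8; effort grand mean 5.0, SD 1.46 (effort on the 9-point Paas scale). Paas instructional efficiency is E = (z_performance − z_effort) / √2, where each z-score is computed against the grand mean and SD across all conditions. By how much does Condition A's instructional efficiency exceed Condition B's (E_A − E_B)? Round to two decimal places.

-2.73

Condition A: z_P = (40.0 − 58.1)/12.8 = -1.4141; z_E = (7.24 − 5.0)/1.46 = 1.5342; E_A = (-1.4141 − 1.5342)/√2 = -2.0848.
Condition B: z_P = (52.5 − 58.1)/12.8 = -0.4375; z_E = (3.02 − 5.0)/1.46 = -1.3562; E_B = (-0.4375 − (-1.3562))/√2 = 0.6496.
E_A − E_B = -2.0848 − 0.6496 = -2.7344 ≈ -2.73.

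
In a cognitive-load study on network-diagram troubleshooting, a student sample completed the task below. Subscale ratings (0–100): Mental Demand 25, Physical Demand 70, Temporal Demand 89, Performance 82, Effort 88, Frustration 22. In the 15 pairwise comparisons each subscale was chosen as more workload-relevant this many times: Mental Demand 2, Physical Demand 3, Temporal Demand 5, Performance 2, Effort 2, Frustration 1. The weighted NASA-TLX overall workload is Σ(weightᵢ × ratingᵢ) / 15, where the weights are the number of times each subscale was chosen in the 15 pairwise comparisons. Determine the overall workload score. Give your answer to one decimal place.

71.1

The tallies are the weights (they sum to 15).
Weighted sum = 2·25 + 3·70 + 5·89 + 2·82 + 2·88 + 1·22
            = 50 + 210 + 445 + 164 + 176 + 22 = 1067.
Overall workload = 1067 / 15 = 71.1333 ≈ 71.1.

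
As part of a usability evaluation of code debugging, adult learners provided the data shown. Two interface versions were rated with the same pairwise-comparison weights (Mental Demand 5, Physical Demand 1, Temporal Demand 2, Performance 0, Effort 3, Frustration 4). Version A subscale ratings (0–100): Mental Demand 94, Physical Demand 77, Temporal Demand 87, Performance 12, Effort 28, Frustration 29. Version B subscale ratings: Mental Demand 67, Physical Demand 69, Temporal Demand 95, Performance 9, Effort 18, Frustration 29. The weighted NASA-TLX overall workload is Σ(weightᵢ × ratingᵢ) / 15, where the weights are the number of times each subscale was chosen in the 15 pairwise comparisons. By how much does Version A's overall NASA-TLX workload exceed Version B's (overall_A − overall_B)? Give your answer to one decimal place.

10.5

Version A weighted sum = 5·94 + 1·77 + 2·87 + 0·12 + 3·28 + 4·29 = 470 + 77 + 174 + 0 + 84 + 116 = 921; overall_A = 921/15 = 61.4000.
Version B weighted sum = 5·67 + 1·69 + 2·95 + 0·9 + 3·18 + 4·29 = 335 + 69 + 190 + 0 + 54 + 116 = 764; overall_B = 764/15 = 50.9333.
Difference = 61.4000 − 50.9333 = 10.4667 ≈ 10.5.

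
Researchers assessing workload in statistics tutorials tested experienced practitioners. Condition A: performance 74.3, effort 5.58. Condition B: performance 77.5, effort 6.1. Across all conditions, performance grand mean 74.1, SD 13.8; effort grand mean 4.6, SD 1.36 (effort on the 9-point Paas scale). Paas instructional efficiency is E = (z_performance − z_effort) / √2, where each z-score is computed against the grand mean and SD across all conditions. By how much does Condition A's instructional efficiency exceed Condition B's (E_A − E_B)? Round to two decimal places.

Condition A: z_P = (74.3 − 74.1)/13.8 = 0.0145; z_E = (5.58 − 4.6)/1.36 = 0.7206; E_A = (0.0145 − 0.7206)/√2 = -0.4993.
Condition B: z_P = (77.5 − 74.1)/13.8 = 0.2464; z_E = (6.1 − 4.6)/1.36 = 1.1029; E_B = (0.2464 − 1.1029)/√2 = -0.6056.
E_A − E_B = -0.4993 − (-0.6056) = 0.1063 ≈ 0.11.

0.11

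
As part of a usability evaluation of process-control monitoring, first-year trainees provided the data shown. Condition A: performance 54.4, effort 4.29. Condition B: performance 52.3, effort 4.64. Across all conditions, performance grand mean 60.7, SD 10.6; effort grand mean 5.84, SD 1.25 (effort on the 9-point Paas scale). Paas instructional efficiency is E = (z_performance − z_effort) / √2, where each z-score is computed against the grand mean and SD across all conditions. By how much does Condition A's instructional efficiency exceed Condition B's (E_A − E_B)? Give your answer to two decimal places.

0.34

Condition A: z_P = (54.4 − 60.7)/10.6 = -0.5943; z_E = (4.29 − 5.84)/1.25 = -1.2400; E_A = (-0.5943 − (-1.2400))/√2 = 0.4566.
Condition B: z_P = (52.3 − 60.7)/10.6 = -0.7925; z_E = (4.64 − 5.84)/1.25 = -0.9600; E_B = (-0.7925 − (-0.9600))/√2 = 0.1184.
E_A − E_B = 0.4566 − 0.1184 = 0.3382 ≈ 0.34.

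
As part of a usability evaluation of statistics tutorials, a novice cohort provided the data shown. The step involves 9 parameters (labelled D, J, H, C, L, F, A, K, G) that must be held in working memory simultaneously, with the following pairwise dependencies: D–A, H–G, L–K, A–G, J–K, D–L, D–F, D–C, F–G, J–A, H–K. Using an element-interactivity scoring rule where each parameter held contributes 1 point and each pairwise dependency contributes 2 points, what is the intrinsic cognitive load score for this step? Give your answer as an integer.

31

Count of parameters held simultaneously: 9.
Count of pairwise dependencies listed: 11.
Element contribution: 9 × 1 = 9.
Interaction contribution: 11 × 2 = 22.
Intrinsic load = 9 + 22 = 31.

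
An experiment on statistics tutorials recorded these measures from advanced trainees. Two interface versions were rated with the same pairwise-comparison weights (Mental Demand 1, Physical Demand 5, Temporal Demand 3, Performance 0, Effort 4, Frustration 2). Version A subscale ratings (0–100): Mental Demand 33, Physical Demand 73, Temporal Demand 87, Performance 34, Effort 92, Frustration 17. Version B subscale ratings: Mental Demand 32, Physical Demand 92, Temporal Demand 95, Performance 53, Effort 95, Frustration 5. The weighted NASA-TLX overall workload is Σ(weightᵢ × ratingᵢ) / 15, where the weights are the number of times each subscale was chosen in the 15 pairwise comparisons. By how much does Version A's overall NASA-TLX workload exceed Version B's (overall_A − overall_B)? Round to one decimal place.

Version A weighted sum = 1·33 + 5·73 + 3·87 + 0·34 + 4·92 + 2·17 = 33 + 365 + 261 + 0 + 368 + 34 = 1061; overall_A = 1061/15 = 70.7333.
Version B weighted sum = 1·32 + 5·92 + 3·95 + 0·53 + 4·95 + 2·5 = 32 + 460 + 285 + 0 + 380 + 10 = 1167; overall_B = 1167/15 = 77.8000.
Difference = 70.7333 − 77.8000 = -7.0667 ≈ -7.1.

-7.1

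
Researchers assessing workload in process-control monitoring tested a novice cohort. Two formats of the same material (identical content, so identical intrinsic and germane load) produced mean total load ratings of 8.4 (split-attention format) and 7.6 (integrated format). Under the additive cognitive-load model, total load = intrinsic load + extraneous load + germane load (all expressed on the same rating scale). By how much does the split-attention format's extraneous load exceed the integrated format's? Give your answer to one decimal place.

0.8

Intrinsic and germane load are equal across formats, so the difference in total load equals the difference in extraneous load.
Extraneous-load difference = 8.4 − 7.6 = 0.8.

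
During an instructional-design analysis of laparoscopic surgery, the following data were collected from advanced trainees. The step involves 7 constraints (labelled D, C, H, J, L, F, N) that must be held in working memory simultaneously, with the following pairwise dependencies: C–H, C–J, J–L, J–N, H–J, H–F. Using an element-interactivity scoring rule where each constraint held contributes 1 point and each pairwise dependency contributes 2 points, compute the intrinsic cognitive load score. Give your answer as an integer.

19

Count of constraints held simultaneously: 7.
Count of pairwise dependencies listed: 6.
Element contribution: 7 × 1 = 7.
Interaction contribution: 6 × 2 = 12.
Intrinsic load = 7 + 12 = 19.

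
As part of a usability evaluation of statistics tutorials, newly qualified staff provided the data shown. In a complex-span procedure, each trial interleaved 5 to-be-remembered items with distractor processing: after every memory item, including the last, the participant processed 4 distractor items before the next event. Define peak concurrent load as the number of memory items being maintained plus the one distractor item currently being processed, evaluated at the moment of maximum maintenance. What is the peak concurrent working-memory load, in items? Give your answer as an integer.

6

Maintenance is greatest during the distractor(s) after memory item 5: all 5 memory items are being held.
One distractor item is concurrently being processed.
Peak concurrent load = 5 + 1 = 6 items.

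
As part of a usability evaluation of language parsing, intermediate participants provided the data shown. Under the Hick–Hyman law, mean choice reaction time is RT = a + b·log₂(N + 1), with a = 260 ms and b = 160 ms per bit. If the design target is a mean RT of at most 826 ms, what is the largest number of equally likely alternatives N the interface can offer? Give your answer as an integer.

Set 260 + 160·log₂(N + 1) ≤ 826.
log₂(N + 1) ≤ (826 − 260) / 160 = 3.5375.
N + 1 ≤ 2^3.5375 = 11.6116.
N ≤ 10.6116, so the largest integer N is 10.

10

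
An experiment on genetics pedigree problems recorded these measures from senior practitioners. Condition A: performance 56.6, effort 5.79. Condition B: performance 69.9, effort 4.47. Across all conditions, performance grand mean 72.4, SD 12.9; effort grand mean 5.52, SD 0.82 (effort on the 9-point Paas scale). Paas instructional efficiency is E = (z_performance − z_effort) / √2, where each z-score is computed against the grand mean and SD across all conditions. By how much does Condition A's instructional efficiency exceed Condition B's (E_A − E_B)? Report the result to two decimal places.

Condition A: z_P = (56.6 − 72.4)/12.9 = -1.2248; z_E = (5.79 − 5.52)/0.82 = 0.3293; E_A = (-1.2248 − 0.3293)/√2 = -1.0989.
Condition B: z_P = (69.9 − 72.4)/12.9 = -0.1938; z_E = (4.47 − 5.52)/0.82 = -1.2805; E_B = (-0.1938 − (-1.2805))/√2 = 0.7684.
E_A − E_B = -1.0989 − 0.7684 = -1.8673 ≈ -1.87.

-1.87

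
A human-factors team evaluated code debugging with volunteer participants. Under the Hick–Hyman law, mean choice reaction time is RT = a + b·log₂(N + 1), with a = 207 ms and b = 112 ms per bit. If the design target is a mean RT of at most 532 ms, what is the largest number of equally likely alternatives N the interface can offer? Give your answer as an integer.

Set 207 + 112·log₂(N + 1) ≤ 532.
log₂(N + 1) ≤ (532 − 207) / 112 = 2.9018.
N + 1 ≤ 2^2.9018 = 7.4736.
N ≤ 6.4736, so the largest integer N is 6.

6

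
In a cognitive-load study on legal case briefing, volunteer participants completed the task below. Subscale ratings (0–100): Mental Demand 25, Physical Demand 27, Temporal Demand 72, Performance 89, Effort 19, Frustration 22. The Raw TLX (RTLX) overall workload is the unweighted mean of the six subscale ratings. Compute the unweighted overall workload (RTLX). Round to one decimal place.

Sum of ratings = 25 + 27 + 72 + 89 + 19 + 22 = 254.
RTLX = 254 / 6 = 42.3333 ≈ 42.3.

42.3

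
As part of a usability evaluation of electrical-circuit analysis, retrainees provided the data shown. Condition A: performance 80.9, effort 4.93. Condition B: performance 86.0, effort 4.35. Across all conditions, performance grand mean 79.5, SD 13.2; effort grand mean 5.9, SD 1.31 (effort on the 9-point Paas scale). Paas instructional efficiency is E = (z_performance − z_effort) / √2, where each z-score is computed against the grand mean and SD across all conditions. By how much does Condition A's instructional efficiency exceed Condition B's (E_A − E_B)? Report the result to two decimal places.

-0.59

Condition A: z_P = (80.9 − 79.5)/13.2 = 0.1061; z_E = (4.93 − 5.9)/1.31 = -0.7405; E_A = (0.1061 − (-0.7405))/√2 = 0.5986.
Condition B: z_P = (86.0 − 79.5)/13.2 = 0.4924; z_E = (4.35 − 5.9)/1.31 = -1.1832; E_B = (0.4924 − (-1.1832))/√2 = 1.1848.
E_A − E_B = 0.5986 − 1.1848 = -0.5862 ≈ -0.59.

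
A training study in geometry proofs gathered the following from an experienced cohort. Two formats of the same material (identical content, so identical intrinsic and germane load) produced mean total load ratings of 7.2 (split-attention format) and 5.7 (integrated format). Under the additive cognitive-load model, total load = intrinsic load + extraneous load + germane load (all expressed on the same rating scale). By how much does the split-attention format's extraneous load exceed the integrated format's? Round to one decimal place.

1.5

Intrinsic and germane load are equal across formats, so the difference in total load equals the difference in extraneous load.
Extraneous-load difference = 7.2 − 5.7 = 1.5.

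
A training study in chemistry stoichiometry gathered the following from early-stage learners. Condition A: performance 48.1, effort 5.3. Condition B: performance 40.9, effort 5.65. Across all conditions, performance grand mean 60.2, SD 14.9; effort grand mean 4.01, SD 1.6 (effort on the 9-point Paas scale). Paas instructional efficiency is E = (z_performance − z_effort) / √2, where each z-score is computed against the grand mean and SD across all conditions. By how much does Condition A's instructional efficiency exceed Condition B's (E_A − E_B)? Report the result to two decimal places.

0.50

Condition A: z_P = (48.1 − 60.2)/14.9 = -0.8121; z_E = (5.3 − 4.01)/1.6 = 0.8063; E_A = (-0.8121 − 0.8063)/√2 = -1.1444.
Condition B: z_P = (40.9 − 60.2)/14.9 = -1.2953; z_E = (5.65 − 4.01)/1.6 = 1.0250; E_B = (-1.2953 − 1.0250)/√2 = -1.6407.
E_A − E_B = -1.1444 − (-1.6407) = 0.4963 ≈ 0.50.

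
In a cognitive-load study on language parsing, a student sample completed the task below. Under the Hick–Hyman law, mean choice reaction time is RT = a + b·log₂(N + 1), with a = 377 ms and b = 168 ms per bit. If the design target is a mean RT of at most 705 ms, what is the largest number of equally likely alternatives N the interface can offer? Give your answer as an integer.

Set 377 + 168·log₂(N + 1) ≤ 705.
log₂(N + 1) ≤ (705 − 377) / 168 = 1.9524.
N + 1 ≤ 2^1.9524 = 3.8702.
N ≤ 2.8702, so the largest integer N is 2.

2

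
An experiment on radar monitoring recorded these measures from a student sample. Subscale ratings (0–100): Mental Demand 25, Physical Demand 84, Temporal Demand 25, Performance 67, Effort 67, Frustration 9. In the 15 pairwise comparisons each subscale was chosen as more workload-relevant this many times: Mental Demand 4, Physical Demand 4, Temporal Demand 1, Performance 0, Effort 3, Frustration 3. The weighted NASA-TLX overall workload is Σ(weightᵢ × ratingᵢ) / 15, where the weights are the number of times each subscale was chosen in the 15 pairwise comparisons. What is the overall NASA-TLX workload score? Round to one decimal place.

The tallies are the weights (they sum to 15).
Weighted sum = 4·25 + 4·84 + 1·25 + 0·67 + 3·67 + 3·9
            = 100 + 336 + 25 + 0 + 201 + 27 = 689.
Overall workload = 689 / 15 = 45.9333 ≈ 45.9.

45.9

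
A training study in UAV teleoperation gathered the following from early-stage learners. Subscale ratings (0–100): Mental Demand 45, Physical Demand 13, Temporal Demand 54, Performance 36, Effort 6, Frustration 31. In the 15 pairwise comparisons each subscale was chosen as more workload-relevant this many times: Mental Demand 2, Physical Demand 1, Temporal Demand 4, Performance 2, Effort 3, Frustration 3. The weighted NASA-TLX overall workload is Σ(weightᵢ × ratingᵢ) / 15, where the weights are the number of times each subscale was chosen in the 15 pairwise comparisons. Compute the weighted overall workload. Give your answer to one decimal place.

The tallies are the weights (they sum to 15).
Weighted sum = 2·45 + 1·13 + 4·54 + 2·36 + 3·6 + 3·31
            = 90 + 13 + 216 + 72 + 18 + 93 = 502.
Overall workload = 502 / 15 = 33.4667 ≈ 33.5.

33.5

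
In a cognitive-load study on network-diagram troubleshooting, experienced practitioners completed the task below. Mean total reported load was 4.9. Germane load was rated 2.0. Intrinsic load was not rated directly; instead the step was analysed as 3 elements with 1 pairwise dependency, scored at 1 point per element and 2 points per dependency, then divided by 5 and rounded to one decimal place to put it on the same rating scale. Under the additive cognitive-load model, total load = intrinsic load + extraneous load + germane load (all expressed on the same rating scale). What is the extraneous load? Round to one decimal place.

1.9

Intrinsic (element-interactivity): (3 × 1 + 1 × 2) / 5 = 5 / 5 = 1.0000 → 1.0.
extraneous load = total − intrinsic − germane
             = 4.9 − 1.0 − 2.0 = 1.9.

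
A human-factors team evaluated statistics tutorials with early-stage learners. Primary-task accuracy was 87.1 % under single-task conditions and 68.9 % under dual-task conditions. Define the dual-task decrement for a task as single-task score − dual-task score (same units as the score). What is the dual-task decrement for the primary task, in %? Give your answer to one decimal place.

18.2

Decrement = 87.1 − 68.9 = 18.2000 % ≈ 18.2 %.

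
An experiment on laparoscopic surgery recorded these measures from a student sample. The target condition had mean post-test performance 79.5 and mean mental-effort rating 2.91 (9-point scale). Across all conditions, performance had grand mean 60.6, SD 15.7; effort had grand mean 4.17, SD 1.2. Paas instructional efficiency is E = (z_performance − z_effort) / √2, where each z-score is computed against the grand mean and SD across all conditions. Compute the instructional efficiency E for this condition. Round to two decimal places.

z_performance = (79.5 − 60.6) / 15.7 = 18.9000 / 15.7 = 1.2038.
z_effort = (2.91 − 4.17) / 1.2 = -1.2600 / 1.2 = -1.0500.
z_P − z_E = 1.2038 − (-1.0500) = 2.2538.
E = 2.2538 / √2 = 2.2538 / 1.41421 = 1.5937 ≈ 1.59.

1.59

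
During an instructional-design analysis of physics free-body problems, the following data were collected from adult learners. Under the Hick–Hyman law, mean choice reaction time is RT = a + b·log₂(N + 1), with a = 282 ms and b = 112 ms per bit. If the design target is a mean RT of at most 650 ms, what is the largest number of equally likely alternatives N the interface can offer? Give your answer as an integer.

8

Set 282 + 112·log₂(N + 1) ≤ 650.
log₂(N + 1) ≤ (650 − 282) / 112 = 3.2857.
N + 1 ≤ 2^3.2857 = 9.7520.
N ≤ 8.7520, so the largest integer N is 8.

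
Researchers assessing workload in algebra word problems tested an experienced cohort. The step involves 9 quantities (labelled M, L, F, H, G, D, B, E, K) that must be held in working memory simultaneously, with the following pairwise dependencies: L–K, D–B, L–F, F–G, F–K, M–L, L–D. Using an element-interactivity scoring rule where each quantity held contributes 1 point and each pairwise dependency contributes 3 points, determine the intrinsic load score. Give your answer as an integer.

Count of quantities held simultaneously: 9.
Count of pairwise dependencies listed: 7.
Element contribution: 9 × 1 = 9.
Interaction contribution: 7 × 3 = 21.
Intrinsic load = 9 + 21 = 30.

30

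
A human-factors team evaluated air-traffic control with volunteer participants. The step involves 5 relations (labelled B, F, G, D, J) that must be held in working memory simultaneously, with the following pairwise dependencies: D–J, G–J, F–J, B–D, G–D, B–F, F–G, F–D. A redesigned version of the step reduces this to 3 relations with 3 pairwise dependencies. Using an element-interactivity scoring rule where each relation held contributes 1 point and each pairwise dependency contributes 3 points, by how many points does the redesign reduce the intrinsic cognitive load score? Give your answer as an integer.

17

Original: 5 × 1 + 8 × 3 = 5 + 24 = 29.
Redesigned: 3 × 1 + 3 × 3 = 3 + 9 = 12.
Reduction = 29 − 12 = 17.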